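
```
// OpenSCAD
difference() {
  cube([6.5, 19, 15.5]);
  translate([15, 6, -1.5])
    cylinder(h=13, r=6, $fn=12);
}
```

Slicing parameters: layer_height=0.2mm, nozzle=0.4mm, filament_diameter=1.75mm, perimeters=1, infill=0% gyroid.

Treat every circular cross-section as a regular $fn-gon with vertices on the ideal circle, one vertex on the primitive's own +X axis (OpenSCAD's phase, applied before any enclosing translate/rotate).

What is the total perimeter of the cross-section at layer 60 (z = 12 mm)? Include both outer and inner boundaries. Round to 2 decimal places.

51.00 mm

At z = 12 mm: the cube is present — its section is the full 6.5×19 rectangle (perimeter 51.00 mm); the cylinder at (15, 6) does not reach this height (z outside [-1.5, 11.5]); Subtracting the remaining from the first: none of the subtracted shapes is present at this height, so the 6.5×19 cube is unchanged — boundary = 51.00 mm. Overall, the cross-section is a single solid region. Total boundary length (outer) = 51.00 mm.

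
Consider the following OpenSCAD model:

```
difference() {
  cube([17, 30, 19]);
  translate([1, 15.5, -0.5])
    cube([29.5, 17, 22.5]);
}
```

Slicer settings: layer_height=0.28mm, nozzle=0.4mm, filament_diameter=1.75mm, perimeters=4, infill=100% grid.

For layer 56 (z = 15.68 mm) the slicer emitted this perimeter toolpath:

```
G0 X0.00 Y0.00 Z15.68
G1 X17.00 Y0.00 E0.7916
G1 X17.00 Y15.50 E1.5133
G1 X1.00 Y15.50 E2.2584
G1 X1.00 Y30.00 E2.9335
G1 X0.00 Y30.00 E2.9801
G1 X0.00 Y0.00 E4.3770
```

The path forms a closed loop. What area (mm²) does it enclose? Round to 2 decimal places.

278.00 mm²

Apply the shoelace formula to the sequence of (X, Y) vertices; enclosed area = 278.00 mm².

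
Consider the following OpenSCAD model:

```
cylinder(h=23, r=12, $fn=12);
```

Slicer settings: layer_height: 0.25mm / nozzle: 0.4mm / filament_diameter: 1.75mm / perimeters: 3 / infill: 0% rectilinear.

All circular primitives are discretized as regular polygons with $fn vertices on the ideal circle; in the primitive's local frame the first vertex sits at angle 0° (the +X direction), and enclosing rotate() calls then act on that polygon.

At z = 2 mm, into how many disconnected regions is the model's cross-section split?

At z = 2 mm: the r=12 cylinder contributes a regular 12-gon of circumradius 12. The result has 1 disconnected region.

1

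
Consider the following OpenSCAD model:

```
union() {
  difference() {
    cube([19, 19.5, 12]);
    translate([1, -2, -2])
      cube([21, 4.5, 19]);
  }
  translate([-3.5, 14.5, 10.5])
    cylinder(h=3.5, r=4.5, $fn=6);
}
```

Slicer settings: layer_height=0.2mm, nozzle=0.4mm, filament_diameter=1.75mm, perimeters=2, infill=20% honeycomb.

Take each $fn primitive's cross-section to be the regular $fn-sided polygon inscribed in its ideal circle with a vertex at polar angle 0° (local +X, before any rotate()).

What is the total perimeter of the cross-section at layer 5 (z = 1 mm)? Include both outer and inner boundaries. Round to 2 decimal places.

At z = 1 mm: the cube is present — its section is the full 19×19.5 rectangle (perimeter 77.00 mm); the 21×4.5 cube at (1, -2) contributes its full rectangle (perimeter 51.00 mm); After the difference (first − rest): starting from the 19×19.5 cube, the 21×4.5 cube at (1, -2) partially overlaps it — only the 45.00 mm² overlap (of its 94.50 mm²) is removed, clipping the outline — boundary = 77.00 mm; the cylinder at (-3.5, 14.5) is not intersected at this z (z outside [10.5, 14]); Merging all regions: only the result so far is present, so the union is just that shape — boundary = 77.00 mm. Overall, the cross-section is a single solid region. Total boundary length (outer) = 77.00 mm.

77.00 mm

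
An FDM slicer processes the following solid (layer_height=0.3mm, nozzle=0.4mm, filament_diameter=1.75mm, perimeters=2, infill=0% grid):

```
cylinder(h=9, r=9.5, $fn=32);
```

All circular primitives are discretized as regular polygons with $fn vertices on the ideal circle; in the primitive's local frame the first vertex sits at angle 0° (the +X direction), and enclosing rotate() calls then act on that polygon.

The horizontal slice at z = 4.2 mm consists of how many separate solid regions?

1

At z = 4.2 mm: the cylinder: section is a regular 32-gon, circumradius r=9.5. The result has 1 disconnected region.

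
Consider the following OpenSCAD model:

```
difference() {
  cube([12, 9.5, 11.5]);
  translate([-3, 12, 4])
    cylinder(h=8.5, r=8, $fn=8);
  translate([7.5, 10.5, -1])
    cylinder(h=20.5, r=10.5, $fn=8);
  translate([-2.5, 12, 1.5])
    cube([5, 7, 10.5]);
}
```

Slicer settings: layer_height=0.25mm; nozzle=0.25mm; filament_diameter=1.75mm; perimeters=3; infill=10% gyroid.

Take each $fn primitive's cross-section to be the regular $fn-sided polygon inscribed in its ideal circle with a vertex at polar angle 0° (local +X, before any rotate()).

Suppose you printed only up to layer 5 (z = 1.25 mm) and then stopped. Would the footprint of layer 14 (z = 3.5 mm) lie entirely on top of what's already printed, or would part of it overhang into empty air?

Compare the two slices. At z = 1.25: the 12×9.5 cube contributes its full rectangle (area 114.00 mm²); the cylinder at (-3, 12) does not reach this height (z outside [4, 12.5]); the r=10.5 cylinder at (7.5, 10.5) gives a regular 8-gon of circumradius 10.5 (constant along its height) (area = (8/2)·10.500²·sin(360°/8) = 311.83 mm²); the cube at (-2.5, 12) does not reach this height (z outside [1.5, 12]); Subtracting the remaining from the first: starting from the 12×9.5 cube (114.00 mm²), the r=10.5 cylinder at (7.5, 10.5) partially overlaps it — only the 98.15 mm² overlap (of its 311.83 mm²) is removed, clipping the outline — area = 15.85 mm². At z = 3.5: the 12×9.5 cube contributes its full rectangle (area 114.00 mm²); the cylinder at (-3, 12) does not reach this height (z outside [4, 12.5]); the cylinder at (7.5, 10.5): section is a regular 8-gon, circumradius r=10.5 (area = (8/2)·10.500²·sin(360°/8) = 311.83 mm²); the cube at (-2.5, 12) is present — its section is the full 5×7 rectangle (area 35.00 mm²); After the difference (first − rest): starting from the 12×9.5 cube (114.00 mm²), the r=10.5 cylinder at (7.5, 10.5) partially overlaps it — only the 98.15 mm² overlap (of its 311.83 mm²) is removed, clipping the outline; the 5×7 cube at (-2.5, 12) misses the remaining region (no effect) — area = 15.85 mm². Checking containment: the cross-section at z = 3.5 is a subset of the cross-section at z = 1.25.

entirely on top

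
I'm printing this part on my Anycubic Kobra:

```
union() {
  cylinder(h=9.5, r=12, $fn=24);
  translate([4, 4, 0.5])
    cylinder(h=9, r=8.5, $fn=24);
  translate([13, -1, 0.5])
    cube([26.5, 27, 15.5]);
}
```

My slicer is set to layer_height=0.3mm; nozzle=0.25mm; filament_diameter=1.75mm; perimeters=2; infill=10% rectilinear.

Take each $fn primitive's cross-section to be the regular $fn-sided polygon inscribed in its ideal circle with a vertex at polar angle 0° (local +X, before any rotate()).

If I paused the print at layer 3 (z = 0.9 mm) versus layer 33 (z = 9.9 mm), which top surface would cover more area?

Layer 3 (z = 0.9): the cylinder: section is a regular 24-gon, circumradius r=12 (area = (24/2)·12.000²·sin(360°/24) = 447.24 mm²); the r=8.5 cylinder at (4, 4) gives a regular 24-gon of circumradius 8.5 (constant along its height) (area = (24/2)·8.500²·sin(360°/24) = 224.40 mm²); the cube at (13, -1) (footprint 26.5×27) is included at this height (area 715.50 mm²); Combining (union): the regions partially overlap — summed areas 1387.14 mm² minus the doubly-counted overlap 198.60 mm² gives 1188.53 mm² — area = 1188.53 mm². So its area = 1188.53 mm². Layer 33 (z = 9.9): the cylinder is not intersected at this z (z outside [0, 9.5]); the cylinder at (4, 4) is not intersected at this z (z outside [0.5, 9.5]); the cube at (13, -1) is present — its section is the full 26.5×27 rectangle (area 715.50 mm²); Merging all regions: only the 26.5×27 cube at (13, -1) is present, so the union is just that shape — area = 715.50 mm². So its area = 715.50 mm². Layer 3 is larger (1188.53 vs 715.50 mm²).

layer 3 (z = 0.9 mm)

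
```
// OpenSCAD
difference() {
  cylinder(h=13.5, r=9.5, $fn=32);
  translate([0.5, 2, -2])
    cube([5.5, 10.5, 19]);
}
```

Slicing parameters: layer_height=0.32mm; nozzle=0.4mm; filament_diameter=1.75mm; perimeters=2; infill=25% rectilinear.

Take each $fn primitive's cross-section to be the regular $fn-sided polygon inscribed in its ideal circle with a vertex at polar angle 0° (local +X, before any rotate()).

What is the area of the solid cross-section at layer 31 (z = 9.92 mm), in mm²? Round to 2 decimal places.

244.70 mm²

At z = 9.92 mm: the r=9.5 cylinder gives a regular 32-gon of circumradius 9.5 (constant along its height) (area = (32/2)·9.500²·sin(360°/32) = 281.71 mm²); the 5.5×10.5 cube at (0.5, 2) contributes its full rectangle (area 57.75 mm²); After the difference (first − rest): starting from the r=9.5 cylinder (281.71 mm²), the 5.5×10.5 cube at (0.5, 2) partially overlaps it — only the 37.01 mm² overlap (of its 57.75 mm²) is removed, clipping the outline — area = 244.70 mm². Overall, the cross-section is a single solid region. Net area = 244.70 mm².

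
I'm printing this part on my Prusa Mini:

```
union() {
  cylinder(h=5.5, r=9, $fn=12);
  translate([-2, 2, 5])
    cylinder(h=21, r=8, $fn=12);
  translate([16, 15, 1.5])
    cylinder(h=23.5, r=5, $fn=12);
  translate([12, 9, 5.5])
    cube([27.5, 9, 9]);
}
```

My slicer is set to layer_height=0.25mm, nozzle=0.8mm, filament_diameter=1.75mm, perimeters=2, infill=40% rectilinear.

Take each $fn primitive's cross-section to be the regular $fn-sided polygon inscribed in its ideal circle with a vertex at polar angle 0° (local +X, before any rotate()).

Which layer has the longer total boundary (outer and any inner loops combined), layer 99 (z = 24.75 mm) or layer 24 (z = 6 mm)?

layer 24 (z = 6 mm)

Layer 99 (z = 24.75): the cylinder does not reach this height (z outside [0, 5.5]); the cylinder at (-2, 2): section is a regular 12-gon, circumradius r=8 (perimeter = 2·12·8.000·sin(180°/12) = 49.69 mm); the r=5 cylinder at (16, 15) gives a regular 12-gon of circumradius 5 (constant along its height) (perimeter = 2·12·5.000·sin(180°/12) = 31.06 mm); the cube at (12, 9) does not reach this height (z outside [5.5, 14.5]); Taking the union: the 2 present regions are separate (no shared area or edge), so areas and boundary lengths simply add and each stays a separate island — boundary = 80.75 mm. So its perimeter = 80.75 mm. Layer 24 (z = 6): the cylinder is not intersected at this z (z outside [0, 5.5]); the cylinder at (-2, 2): section is a regular 12-gon, circumradius r=8 (perimeter = 2·12·8.000·sin(180°/12) = 49.69 mm); the cylinder at (16, 15): section is a regular 12-gon, circumradius r=5 (perimeter = 2·12·5.000·sin(180°/12) = 31.06 mm); the cube at (12, 9) (footprint 27.5×9) is included at this height (perimeter 73.00 mm); Merging all regions: the regions partially overlap (shared area 61.47 mm²), so the edge portions inside another operand are dropped and the merged outline is re-measured after clipping — boundary = 124.42 mm. So its perimeter = 124.42 mm. Layer 24 is larger (124.42 vs 80.75 mm).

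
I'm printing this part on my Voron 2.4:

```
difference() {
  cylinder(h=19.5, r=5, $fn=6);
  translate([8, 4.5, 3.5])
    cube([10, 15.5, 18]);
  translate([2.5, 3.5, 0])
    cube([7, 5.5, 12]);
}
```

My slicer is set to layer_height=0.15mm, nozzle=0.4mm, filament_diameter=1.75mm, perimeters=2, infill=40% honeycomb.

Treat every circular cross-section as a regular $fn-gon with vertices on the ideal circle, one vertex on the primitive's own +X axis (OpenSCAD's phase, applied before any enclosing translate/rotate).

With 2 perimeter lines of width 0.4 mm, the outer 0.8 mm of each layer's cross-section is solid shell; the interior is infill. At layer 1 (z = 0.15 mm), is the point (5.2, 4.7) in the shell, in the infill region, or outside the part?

outside

At z = 0.15 mm: the r=5 cylinder gives a regular 6-gon of circumradius 5 (constant along its height); the cube at (8, 4.5) is not intersected at this z (z outside [3.5, 21.5]); the cube at (2.5, 3.5) is present — its section is the full 7×5.5 rectangle; After the difference (first − rest): starting from the r=5 cylinder, the 7×5.5 cube at (2.5, 3.5) partially overlaps it — only the 0.20 mm² overlap (of its 38.50 mm²) is removed, clipping the outline — 1 connected region. Overall, the cross-section is a single solid region. The nearest boundary edge runs (2.98, 3.50)→(5.00, 0.00); distance from the point to it = 2.52 mm. The point is not inside any of the regions above, so it lies outside the cross-section (2.52 mm from the nearest boundary).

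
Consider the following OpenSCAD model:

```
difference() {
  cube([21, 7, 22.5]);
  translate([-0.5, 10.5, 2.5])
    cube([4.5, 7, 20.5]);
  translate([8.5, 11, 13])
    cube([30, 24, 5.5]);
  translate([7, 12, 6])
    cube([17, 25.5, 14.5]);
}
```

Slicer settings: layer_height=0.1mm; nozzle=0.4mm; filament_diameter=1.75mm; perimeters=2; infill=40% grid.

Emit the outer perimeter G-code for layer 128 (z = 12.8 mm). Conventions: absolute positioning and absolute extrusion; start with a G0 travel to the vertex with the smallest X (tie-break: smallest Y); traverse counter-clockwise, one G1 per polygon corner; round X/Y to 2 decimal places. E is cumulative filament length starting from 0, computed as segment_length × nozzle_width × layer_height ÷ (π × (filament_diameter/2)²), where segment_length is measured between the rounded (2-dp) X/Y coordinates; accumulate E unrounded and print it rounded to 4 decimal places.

G0 X0.00 Y0.00 Z12.80
G1 X21.00 Y0.00 E0.3492
G1 X21.00 Y7.00 E0.4656
G1 X0.00 Y7.00 E0.8149
G1 X0.00 Y0.00 E0.9313

At z = 12.8 mm: the 21×7 cube contributes its full rectangle; the cube at (-0.5, 10.5) (footprint 4.5×7) is included at this height; the cube at (8.5, 11) is not intersected at this z (z outside [13, 18.5]); the 17×25.5 cube at (7, 12) contributes its full rectangle; After the difference (first − rest): starting from the 21×7 cube, the 4.5×7 cube at (-0.5, 10.5) misses the remaining region (no effect); the 17×25.5 cube at (7, 12) misses the remaining region (no effect) — 1 connected region. The outline is a single polygon with 4 vertices. Extrusion per mm of travel: 0.4 × 0.1 / (π × 0.875²) = 0.016630. Accumulating E over each segment gives final E = 0.9313.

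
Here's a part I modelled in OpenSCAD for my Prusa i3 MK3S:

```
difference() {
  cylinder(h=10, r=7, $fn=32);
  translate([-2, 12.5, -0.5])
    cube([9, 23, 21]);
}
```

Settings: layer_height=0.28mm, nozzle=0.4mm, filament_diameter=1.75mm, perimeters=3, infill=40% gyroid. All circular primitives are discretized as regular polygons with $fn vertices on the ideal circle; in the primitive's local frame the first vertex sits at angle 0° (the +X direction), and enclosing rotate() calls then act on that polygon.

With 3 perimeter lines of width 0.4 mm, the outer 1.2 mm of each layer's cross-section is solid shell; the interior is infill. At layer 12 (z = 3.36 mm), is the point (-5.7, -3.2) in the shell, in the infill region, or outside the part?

shell

At z = 3.36 mm: the r=7 cylinder contributes a regular 32-gon of circumradius 7; the 9×23 cube at (-2, 12.5) contributes its full rectangle; After the difference (first − rest): starting from the r=7 cylinder, the 9×23 cube at (-2, 12.5) misses the remaining region (no effect) — 1 connected region. Overall, the cross-section is a single solid region. The nearest boundary edge runs (-5.82, -3.89)→(-6.47, -2.68); distance from the point to it = 0.43 mm. The point is inside the cross-section, 0.43 mm from the nearest boundary — within the 1.2 mm shell band (3 × 0.4).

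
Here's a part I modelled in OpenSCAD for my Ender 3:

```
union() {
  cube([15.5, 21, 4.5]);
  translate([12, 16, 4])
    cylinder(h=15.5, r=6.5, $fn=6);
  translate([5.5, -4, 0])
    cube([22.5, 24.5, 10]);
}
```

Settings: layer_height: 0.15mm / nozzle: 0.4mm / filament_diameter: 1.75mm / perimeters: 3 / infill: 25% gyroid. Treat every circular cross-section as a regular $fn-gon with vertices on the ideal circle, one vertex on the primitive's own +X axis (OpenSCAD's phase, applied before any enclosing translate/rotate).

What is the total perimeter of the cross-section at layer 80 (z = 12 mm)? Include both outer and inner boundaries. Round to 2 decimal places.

39.00 mm

At z = 12 mm: the cube does not reach this height (z outside [0, 4.5]); the r=6.5 cylinder at (12, 16) contributes a regular 6-gon of circumradius 6.5 (perimeter = 2·6·6.500·sin(180°/6) = 39.00 mm); the cube at (5.5, -4) is absent (z outside [0, 10]); Merging all regions: only the r=6.5 cylinder at (12, 16) is present, so the union is just that shape — boundary = 39.00 mm. Overall, the cross-section is a single solid region. Total boundary length (outer) = 39.00 mm.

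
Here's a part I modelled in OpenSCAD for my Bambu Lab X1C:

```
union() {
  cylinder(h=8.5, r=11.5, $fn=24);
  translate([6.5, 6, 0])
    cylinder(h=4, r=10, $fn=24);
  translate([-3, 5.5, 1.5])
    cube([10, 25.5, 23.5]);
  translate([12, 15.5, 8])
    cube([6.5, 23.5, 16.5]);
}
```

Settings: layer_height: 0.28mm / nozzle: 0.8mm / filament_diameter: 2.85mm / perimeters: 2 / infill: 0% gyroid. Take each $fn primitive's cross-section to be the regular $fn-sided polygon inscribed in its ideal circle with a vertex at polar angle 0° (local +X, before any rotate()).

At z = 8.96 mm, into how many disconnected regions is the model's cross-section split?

2

At z = 8.96 mm: the cylinder does not reach this height (z outside [0, 8.5]); the cylinder at (6.5, 6) is not intersected at this z (z outside [0, 4]); the cube at (-3, 5.5) (footprint 10×25.5) is included at this height; the 6.5×23.5 cube at (12, 15.5) contributes its full rectangle; Combining (union): the 2 present regions are separate (no shared area or edge), so areas and boundary lengths simply add and each stays a separate island — 2 connected regions. The result has 2 disconnected regions.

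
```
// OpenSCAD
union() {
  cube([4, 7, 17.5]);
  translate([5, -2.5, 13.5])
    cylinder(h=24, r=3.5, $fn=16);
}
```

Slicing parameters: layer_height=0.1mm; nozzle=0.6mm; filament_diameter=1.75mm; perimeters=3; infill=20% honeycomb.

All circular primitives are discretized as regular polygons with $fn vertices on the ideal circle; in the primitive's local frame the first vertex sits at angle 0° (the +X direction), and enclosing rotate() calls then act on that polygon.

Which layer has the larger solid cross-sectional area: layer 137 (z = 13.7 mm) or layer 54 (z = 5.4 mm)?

Layer 137 (z = 13.7): the 4×7 cube contributes its full rectangle (area 28.00 mm²); the cylinder at (5, -2.5): section is a regular 16-gon, circumradius r=3.5 (area = (16/2)·3.500²·sin(360°/16) = 37.50 mm²); Merging all regions: the regions partially overlap — summed areas 65.50 mm² minus the doubly-counted overlap 0.66 mm² gives 64.84 mm² — area = 64.84 mm². So its area = 64.84 mm². Layer 54 (z = 5.4): the 4×7 cube contributes its full rectangle (area 28.00 mm²); the cylinder at (5, -2.5) does not reach this height (z outside [13.5, 37.5]); Merging all regions: only the 4×7 cube is present, so the union is just that shape — area = 28.00 mm². So its area = 28.00 mm². Layer 137 is larger (64.84 vs 28.00 mm²).

layer 137 (z = 13.7 mm)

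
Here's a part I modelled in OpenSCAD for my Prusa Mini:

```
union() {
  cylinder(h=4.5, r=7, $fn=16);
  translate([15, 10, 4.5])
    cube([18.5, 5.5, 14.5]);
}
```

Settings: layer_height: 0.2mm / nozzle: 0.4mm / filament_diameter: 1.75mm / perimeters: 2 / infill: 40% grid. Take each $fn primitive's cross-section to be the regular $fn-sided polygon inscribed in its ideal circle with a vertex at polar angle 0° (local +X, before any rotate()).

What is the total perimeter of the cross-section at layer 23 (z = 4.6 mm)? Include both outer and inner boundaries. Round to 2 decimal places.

48.00 mm

At z = 4.6 mm: the cylinder is not intersected at this z (z outside [0, 4.5]); the cube at (15, 10) is present — its section is the full 18.5×5.5 rectangle (perimeter 48.00 mm); Taking the union: only the 18.5×5.5 cube at (15, 10) is present, so the union is just that shape — boundary = 48.00 mm. Overall, the cross-section is a single solid region. Total boundary length (outer) = 48.00 mm.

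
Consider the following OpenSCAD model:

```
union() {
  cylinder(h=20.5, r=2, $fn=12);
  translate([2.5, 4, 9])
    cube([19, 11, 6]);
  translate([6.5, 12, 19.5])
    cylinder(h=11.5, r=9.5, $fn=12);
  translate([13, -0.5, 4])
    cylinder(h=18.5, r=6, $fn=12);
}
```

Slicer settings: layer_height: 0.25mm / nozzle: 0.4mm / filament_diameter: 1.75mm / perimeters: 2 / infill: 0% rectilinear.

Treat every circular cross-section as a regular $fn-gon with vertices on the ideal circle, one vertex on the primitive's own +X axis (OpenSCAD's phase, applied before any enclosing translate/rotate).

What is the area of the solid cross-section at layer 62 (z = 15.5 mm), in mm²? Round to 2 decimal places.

120.00 mm²

At z = 15.5 mm: the r=2 cylinder contributes a regular 12-gon of circumradius 2 (area = (12/2)·2.000²·sin(360°/12) = 12.00 mm²); the cube at (2.5, 4) is absent (z outside [9, 15]); the cylinder at (6.5, 12) is not intersected at this z (z outside [19.5, 31]); the r=6 cylinder at (13, -0.5) contributes a regular 12-gon of circumradius 6 (area = (12/2)·6.000²·sin(360°/12) = 108.00 mm²); Merging all regions: the 2 present regions are separate (no shared area or edge), so areas and boundary lengths simply add and each stays a separate island — area = 120.00 mm². Overall, the cross-section has 2 separate islands. Net area = 120.00 mm².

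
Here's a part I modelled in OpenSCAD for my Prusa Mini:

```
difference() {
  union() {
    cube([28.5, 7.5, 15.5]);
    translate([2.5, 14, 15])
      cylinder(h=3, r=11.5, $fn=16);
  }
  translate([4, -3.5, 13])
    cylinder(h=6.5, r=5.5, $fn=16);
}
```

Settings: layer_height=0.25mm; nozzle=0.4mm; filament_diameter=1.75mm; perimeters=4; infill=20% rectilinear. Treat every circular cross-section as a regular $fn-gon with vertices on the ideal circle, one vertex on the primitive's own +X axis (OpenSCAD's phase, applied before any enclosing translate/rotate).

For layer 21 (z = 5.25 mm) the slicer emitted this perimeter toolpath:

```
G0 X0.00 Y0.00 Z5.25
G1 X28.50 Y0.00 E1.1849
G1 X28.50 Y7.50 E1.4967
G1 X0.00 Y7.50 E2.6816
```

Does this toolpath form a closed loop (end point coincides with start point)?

Start point (G0): (0.00, 0.00). End point (last G1): the path does not return to the start — open.

no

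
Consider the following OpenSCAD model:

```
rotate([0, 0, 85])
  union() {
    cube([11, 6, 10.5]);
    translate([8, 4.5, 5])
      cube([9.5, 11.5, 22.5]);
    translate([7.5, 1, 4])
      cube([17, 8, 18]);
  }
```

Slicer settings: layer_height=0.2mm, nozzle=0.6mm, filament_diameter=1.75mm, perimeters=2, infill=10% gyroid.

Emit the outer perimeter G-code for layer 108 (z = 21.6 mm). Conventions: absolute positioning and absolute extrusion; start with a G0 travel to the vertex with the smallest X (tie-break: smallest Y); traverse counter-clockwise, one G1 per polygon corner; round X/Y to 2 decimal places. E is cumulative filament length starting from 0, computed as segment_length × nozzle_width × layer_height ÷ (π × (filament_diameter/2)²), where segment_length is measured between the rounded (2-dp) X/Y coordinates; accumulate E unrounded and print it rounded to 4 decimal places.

At z = 21.6 mm: the cube is absent (z outside [0, 10.5]); the cube at (8, 4.5) (footprint 9.5×11.5) is included at this height; the cube at (7.5, 1) is present — its section is the full 17×8 rectangle; Taking the union: the regions partially overlap (shared area 42.75 mm²), so overlapping operands fuse into one piece — 1 connected region; (rotated 85° about Z; rotation is an isometry so areas/perimeters/island counts are preserved). The outline is a single polygon with 8 vertices. Extrusion per mm of travel: 0.6 × 0.2 / (π × 0.875²) = 0.049890. Accumulating E over each segment gives final E = 3.1922.

G0 X-15.24 Y9.36 Z21.60
G1 X-8.27 Y8.75 E0.3491
G1 X-8.31 Y8.26 E0.3736
G1 X-0.34 Y7.56 E0.7727
G1 X1.14 Y24.49 E1.6206
G1 X-6.83 Y25.19 E2.0198
G1 X-7.44 Y18.22 E2.3688
G1 X-14.41 Y18.83 E2.7179
G1 X-15.24 Y9.36 E3.1922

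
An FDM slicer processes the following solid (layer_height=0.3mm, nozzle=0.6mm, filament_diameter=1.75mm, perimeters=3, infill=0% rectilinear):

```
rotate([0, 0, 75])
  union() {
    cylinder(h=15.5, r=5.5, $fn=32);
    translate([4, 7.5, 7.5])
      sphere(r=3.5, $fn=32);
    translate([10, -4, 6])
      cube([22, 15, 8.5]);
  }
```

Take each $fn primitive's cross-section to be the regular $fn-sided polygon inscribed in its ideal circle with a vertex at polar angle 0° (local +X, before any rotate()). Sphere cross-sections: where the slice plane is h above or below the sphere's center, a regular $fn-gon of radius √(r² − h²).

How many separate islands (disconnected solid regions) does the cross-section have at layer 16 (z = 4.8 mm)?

At z = 4.8 mm: the cylinder: section is a regular 32-gon, circumradius r=5.5; the r=3.5 sphere at (4, 7.5) slices to a regular 32-gon of circumradius 2.227 (√(r²−h²) with h=2.7 from center); the cube at (10, -4) is not intersected at this z (z outside [6, 14.5]); Taking the union: the 2 present regions are separate (no shared area or edge), so areas and boundary lengths simply add and each stays a separate island — 2 connected regions; (rotated 75° about Z; rotation is an isometry so areas/perimeters/island counts are preserved). Overall, the cross-section has 2 separate islands. Island count = 2.

2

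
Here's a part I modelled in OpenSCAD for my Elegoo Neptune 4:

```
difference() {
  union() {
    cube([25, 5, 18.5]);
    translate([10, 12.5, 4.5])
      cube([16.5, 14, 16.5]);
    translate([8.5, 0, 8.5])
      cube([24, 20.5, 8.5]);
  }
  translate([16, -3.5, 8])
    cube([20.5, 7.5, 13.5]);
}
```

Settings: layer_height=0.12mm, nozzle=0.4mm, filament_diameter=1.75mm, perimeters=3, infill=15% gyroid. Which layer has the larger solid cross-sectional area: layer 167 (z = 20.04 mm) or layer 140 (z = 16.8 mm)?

Layer 167 (z = 20.04): the cube is not intersected at this z (z outside [0, 18.5]); the 16.5×14 cube at (10, 12.5) contributes its full rectangle (area 231.00 mm²); the cube at (8.5, 0) is not intersected at this z (z outside [8.5, 17]); Combining (union): only the 16.5×14 cube at (10, 12.5) is present, so the union is just that shape — area = 231.00 mm²; the cube at (16, -3.5) is present — its section is the full 20.5×7.5 rectangle (area 153.75 mm²); After the difference (first − rest): starting from the result so far (231.00 mm²), the 20.5×7.5 cube at (16, -3.5) misses the remaining region (no effect) — area = 231.00 mm². So its area = 231.00 mm². Layer 140 (z = 16.8): the 25×5 cube contributes its full rectangle (area 125.00 mm²); the cube at (10, 12.5) is present — its section is the full 16.5×14 rectangle (area 231.00 mm²); the 24×20.5 cube at (8.5, 0) contributes its full rectangle (area 492.00 mm²); Taking the union: the regions partially overlap — summed areas 848.00 mm² minus the doubly-counted overlap 214.50 mm² gives 633.50 mm² — area = 633.50 mm²; the cube at (16, -3.5) is present — its section is the full 20.5×7.5 rectangle (area 153.75 mm²); Subtracting the remaining from the first: starting from the result so far (633.50 mm²), the 20.5×7.5 cube at (16, -3.5) partially overlaps it — only the 66.00 mm² overlap (of its 153.75 mm²) is removed, clipping the outline — area = 567.50 mm². So its area = 567.50 mm². Layer 140 is larger (567.50 vs 231.00 mm²).

layer 140 (z = 16.8 mm)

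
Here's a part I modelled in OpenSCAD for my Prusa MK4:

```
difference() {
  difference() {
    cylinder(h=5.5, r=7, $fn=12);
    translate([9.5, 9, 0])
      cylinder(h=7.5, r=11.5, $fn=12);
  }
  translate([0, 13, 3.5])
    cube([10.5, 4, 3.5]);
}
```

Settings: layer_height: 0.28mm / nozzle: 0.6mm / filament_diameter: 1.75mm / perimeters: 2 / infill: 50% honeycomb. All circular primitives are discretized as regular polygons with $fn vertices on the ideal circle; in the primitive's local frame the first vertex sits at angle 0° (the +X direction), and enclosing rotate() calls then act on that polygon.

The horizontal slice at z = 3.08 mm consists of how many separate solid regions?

At z = 3.08 mm: the r=7 cylinder gives a regular 12-gon of circumradius 7 (constant along its height); the r=11.5 cylinder at (9.5, 9) gives a regular 12-gon of circumradius 11.5 (constant along its height); Subtracting the remaining from the first: starting from the r=7 cylinder, the r=11.5 cylinder at (9.5, 9) partially overlaps it — only the 40.87 mm² overlap (of its 396.75 mm²) is removed, clipping the outline — 1 connected region; the cube at (0, 13) does not reach this height (z outside [3.5, 7]); Taking the first minus the rest: none of the subtracted shapes is present at this height, so that combined region is unchanged — 1 connected region. The result has 1 disconnected region.

1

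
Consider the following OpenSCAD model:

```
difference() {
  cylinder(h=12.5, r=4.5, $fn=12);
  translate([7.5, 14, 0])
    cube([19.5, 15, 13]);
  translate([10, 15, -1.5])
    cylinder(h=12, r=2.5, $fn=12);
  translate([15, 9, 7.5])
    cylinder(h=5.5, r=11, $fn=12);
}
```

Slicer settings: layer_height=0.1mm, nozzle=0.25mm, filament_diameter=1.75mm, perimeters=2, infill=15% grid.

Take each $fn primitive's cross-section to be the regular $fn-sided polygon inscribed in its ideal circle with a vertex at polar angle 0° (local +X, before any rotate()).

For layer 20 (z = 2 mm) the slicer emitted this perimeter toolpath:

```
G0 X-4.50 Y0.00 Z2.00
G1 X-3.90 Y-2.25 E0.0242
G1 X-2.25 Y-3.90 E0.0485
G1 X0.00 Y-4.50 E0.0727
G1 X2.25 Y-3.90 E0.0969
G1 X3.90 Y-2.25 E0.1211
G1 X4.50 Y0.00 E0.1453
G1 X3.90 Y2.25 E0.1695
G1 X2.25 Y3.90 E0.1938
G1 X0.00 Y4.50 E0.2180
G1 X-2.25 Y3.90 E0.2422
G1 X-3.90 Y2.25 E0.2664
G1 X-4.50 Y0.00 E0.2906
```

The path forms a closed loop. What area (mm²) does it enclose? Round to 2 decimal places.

Apply the shoelace formula to the sequence of (X, Y) vertices; enclosed area = 60.79 mm².

60.79 mm²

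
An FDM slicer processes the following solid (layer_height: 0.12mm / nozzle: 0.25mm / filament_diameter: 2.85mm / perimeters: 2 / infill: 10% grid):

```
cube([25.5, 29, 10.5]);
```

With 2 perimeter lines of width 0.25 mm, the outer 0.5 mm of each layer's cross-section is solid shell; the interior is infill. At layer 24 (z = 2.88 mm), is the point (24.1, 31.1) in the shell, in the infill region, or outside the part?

At z = 2.88 mm: the cube (footprint 25.5×29) is included at this height. Overall, the cross-section is a single solid region. The nearest boundary edge runs (25.50, 29.00)→(0.00, 29.00); distance from the point to it = 2.10 mm. The point is not inside any of the regions above, so it lies outside the cross-section (2.10 mm from the nearest boundary).

outside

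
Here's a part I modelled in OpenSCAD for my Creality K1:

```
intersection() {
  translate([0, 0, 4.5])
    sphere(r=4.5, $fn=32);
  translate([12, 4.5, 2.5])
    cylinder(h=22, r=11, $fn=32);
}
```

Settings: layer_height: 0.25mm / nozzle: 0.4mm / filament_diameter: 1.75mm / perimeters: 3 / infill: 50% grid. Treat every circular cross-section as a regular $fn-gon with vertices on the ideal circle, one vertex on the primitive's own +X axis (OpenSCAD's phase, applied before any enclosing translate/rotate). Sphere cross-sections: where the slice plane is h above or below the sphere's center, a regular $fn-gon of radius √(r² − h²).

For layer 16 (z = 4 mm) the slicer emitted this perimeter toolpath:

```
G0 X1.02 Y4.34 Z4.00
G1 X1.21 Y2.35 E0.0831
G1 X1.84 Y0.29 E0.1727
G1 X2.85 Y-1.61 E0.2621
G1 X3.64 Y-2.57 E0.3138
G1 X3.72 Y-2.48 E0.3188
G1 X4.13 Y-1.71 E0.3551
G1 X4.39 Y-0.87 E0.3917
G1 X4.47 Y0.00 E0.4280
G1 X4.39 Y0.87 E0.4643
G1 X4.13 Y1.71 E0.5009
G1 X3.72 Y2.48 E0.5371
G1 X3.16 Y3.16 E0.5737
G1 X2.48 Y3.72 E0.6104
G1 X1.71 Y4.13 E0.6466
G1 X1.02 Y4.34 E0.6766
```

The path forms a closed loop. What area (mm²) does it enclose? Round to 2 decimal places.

13.37 mm²

Apply the shoelace formula to the sequence of (X, Y) vertices; enclosed area = 13.37 mm².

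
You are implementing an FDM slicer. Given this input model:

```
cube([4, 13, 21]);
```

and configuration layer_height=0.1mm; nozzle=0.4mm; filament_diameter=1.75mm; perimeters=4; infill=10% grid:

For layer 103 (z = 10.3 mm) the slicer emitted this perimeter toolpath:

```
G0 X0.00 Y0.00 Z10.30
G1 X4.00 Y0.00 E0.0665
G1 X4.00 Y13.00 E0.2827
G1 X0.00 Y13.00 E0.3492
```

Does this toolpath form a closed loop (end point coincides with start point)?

Start point (G0): (0.00, 0.00). End point (last G1): the path does not return to the start — open.

no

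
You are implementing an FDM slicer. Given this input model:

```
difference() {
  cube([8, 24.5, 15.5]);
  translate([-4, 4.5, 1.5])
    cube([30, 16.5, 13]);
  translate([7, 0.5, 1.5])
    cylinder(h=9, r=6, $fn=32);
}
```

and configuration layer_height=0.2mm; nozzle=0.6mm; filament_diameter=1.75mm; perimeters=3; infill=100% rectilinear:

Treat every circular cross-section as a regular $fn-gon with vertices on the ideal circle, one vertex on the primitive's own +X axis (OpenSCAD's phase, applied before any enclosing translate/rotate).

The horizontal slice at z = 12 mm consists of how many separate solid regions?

At z = 12 mm: the cube (footprint 8×24.5) is included at this height; the cube at (-4, 4.5) is present — its section is the full 30×16.5 rectangle; the cylinder at (7, 0.5) is absent (z outside [1.5, 10.5]); After the difference (first − rest): starting from the 8×24.5 cube, the 30×16.5 cube at (-4, 4.5) partially overlaps it — only the 132.00 mm² overlap (of its 495.00 mm²) is removed, clipping the outline — 2 connected regions. The result has 2 disconnected regions.

2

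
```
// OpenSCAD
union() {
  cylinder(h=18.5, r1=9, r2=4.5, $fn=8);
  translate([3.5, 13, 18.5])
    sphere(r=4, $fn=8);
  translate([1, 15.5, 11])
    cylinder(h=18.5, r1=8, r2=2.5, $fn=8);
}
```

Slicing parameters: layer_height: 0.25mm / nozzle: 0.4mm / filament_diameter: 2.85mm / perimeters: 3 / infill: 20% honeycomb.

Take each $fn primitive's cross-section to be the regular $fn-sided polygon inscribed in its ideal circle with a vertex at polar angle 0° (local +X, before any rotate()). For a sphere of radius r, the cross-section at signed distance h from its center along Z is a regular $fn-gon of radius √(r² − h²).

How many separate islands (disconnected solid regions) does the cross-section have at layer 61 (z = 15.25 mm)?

2

At z = 15.25 mm: the cone (r1=9→r2=4.5) has section circumradius 5.291 here — a regular 8-gon; the r=4 sphere at (3.5, 13) slices to a regular 8-gon of circumradius 2.332 (√(r²−h²) with h=3.25 from center); the cone at (1, 15.5): at t=0.230 of its height the radius interpolates to r₁+(r₂−r₁)t = 6.736, giving a regular 8-gon of that circumradius; Combining (union): the regions partially overlap (shared area 15.38 mm²), so overlapping operands fuse into one piece — 2 connected regions. Overall, the cross-section has 2 separate islands. Island count = 2.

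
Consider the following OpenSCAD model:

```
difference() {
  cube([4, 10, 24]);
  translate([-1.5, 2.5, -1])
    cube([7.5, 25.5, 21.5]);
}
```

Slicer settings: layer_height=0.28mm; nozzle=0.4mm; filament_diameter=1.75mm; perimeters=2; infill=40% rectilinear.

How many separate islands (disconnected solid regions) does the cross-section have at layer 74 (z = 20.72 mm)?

At z = 20.72 mm: the cube (footprint 4×10) is included at this height; the cube at (-1.5, 2.5) is not intersected at this z (z outside [-1, 20.5]); Taking the first minus the rest: none of the subtracted shapes is present at this height, so the 4×10 cube is unchanged — 1 connected region. Overall, the cross-section is a single solid region. Island count = 1.

1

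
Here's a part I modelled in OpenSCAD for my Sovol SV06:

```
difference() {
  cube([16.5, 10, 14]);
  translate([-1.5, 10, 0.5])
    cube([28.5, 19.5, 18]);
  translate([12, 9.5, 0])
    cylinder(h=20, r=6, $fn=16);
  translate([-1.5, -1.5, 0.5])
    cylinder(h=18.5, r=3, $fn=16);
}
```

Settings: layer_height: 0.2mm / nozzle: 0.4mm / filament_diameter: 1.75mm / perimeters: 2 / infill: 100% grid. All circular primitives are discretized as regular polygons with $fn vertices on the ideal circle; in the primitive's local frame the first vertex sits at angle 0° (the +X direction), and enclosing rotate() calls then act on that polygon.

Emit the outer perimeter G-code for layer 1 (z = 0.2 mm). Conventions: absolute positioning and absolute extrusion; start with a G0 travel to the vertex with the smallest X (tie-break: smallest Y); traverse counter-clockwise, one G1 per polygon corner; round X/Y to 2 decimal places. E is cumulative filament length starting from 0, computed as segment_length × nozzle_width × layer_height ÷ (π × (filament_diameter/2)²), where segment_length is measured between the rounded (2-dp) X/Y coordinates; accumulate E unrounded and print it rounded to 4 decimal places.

At z = 0.2 mm: the 16.5×10 cube contributes its full rectangle; the cube at (-1.5, 10) is not intersected at this z (z outside [0.5, 18.5]); the cylinder at (12, 9.5): section is a regular 16-gon, circumradius r=6; the cylinder at (-1.5, -1.5) does not reach this height (z outside [0.5, 19]); Taking the first minus the rest: starting from the 16.5×10 cube, the r=6 cylinder at (12, 9.5) partially overlaps it — only the 56.60 mm² overlap (of its 110.21 mm²) is removed, clipping the outline — 1 connected region. The outline is a single polygon with 12 vertices. Extrusion per mm of travel: 0.4 × 0.2 / (π × 0.875²) = 0.033260. Accumulating E over each segment gives final E = 1.7712.

G0 X0.00 Y0.00 Z0.20
G1 X16.50 Y0.00 E0.5488
G1 X16.50 Y5.64 E0.7364
G1 X16.24 Y5.26 E0.7517
G1 X14.30 Y3.96 E0.8294
G1 X12.00 Y3.50 E0.9074
G1 X9.70 Y3.96 E0.9854
G1 X7.76 Y5.26 E1.0631
G1 X6.46 Y7.20 E1.1407
G1 X6.00 Y9.50 E1.2187
G1 X6.10 Y10.00 E1.2357
G1 X0.00 Y10.00 E1.4386
G1 X0.00 Y0.00 E1.7712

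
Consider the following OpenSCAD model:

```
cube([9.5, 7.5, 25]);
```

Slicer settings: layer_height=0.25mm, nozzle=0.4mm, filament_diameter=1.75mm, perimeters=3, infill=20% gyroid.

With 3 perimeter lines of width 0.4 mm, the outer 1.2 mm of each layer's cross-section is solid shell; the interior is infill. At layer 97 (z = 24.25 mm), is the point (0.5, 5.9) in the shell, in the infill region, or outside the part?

shell

At z = 24.25 mm: the cube (footprint 9.5×7.5) is included at this height. Overall, the cross-section is a single solid region. The nearest boundary edge runs (0.00, 7.50)→(0.00, 0.00); distance from the point to it = 0.50 mm. The point is inside the cross-section, 0.50 mm from the nearest boundary — within the 1.2 mm shell band (3 × 0.4).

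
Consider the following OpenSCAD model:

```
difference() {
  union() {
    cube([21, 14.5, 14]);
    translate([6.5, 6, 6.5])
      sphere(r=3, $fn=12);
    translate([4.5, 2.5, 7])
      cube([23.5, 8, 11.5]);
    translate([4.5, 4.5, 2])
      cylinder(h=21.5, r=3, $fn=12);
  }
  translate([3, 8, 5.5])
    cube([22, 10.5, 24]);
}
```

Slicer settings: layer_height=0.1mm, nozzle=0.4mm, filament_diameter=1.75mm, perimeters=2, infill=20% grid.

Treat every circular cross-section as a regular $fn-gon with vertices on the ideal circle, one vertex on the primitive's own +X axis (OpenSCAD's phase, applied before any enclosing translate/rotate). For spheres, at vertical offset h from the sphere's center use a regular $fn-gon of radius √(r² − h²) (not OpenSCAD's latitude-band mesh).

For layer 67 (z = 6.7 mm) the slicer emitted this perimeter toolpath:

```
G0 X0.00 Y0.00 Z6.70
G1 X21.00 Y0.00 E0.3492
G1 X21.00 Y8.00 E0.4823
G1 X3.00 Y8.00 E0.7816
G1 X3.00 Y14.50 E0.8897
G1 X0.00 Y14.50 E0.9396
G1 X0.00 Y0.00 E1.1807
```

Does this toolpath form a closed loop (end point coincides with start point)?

Start point (G0): (0.00, 0.00). End point (last G1): the path returns to the start — closed.

yes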